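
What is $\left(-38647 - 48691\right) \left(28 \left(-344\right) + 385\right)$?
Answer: $807614486$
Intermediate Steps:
$\left(-38647 - 48691\right) \left(28 \left(-344\right) + 385\right) = - 87338 \left(-9632 + 385\right) = \left(-87338\right) \left(-9247\right) = 807614486$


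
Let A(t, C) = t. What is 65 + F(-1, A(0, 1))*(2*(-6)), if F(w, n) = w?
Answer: 77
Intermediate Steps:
65 + F(-1, A(0, 1))*(2*(-6)) = 65 - 2*(-6) = 65 - 1*(-12) = 65 + 12 = 77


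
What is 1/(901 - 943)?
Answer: -1/42 ≈ -0.023810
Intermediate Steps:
1/(901 - 943) = 1/(-42) = -1/42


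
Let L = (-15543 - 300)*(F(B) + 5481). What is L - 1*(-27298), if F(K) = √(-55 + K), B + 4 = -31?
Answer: -86808185 - 47529*I*√10 ≈ -8.6808e+7 - 1.503e+5*I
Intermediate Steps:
B = -35 (B = -4 - 31 = -35)
L = -86835483 - 47529*I*√10 (L = (-15543 - 300)*(√(-55 - 35) + 5481) = -15843*(√(-90) + 5481) = -15843*(3*I*√10 + 5481) = -15843*(5481 + 3*I*√10) = -86835483 - 47529*I*√10 ≈ -8.6835e+7 - 1.503e+5*I)
L - 1*(-27298) = (-86835483 - 47529*I*√10) - 1*(-27298) = (-86835483 - 47529*I*√10) + 27298 = -86808185 - 47529*I*√10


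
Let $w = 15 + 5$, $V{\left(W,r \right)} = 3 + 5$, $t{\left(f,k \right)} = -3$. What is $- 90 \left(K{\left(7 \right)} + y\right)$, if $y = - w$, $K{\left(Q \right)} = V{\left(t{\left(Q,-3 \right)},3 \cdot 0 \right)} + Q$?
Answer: $450$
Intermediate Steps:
$V{\left(W,r \right)} = 8$
$w = 20$
$K{\left(Q \right)} = 8 + Q$
$y = -20$ ($y = \left(-1\right) 20 = -20$)
$- 90 \left(K{\left(7 \right)} + y\right) = - 90 \left(\left(8 + 7\right) - 20\right) = - 90 \left(15 - 20\right) = \left(-90\right) \left(-5\right) = 450$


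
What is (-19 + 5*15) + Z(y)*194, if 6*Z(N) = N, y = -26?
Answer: -2354/3 ≈ -784.67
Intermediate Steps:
Z(N) = N/6
(-19 + 5*15) + Z(y)*194 = (-19 + 5*15) + ((⅙)*(-26))*194 = (-19 + 75) - 13/3*194 = 56 - 2522/3 = -2354/3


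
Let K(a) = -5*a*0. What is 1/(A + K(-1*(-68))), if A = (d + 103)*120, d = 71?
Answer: 1/20880 ≈ 4.7893e-5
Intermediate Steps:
A = 20880 (A = (71 + 103)*120 = 174*120 = 20880)
K(a) = 0
1/(A + K(-1*(-68))) = 1/(20880 + 0) = 1/20880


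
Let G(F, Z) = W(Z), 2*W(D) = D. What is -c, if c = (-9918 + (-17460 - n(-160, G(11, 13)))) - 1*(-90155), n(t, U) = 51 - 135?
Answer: -62861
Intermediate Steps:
W(D) = D/2
G(F, Z) = Z/2
n(t, U) = -84
c = 62861 (c = (-9918 + (-17460 - 1*(-84))) - 1*(-90155) = (-9918 + (-17460 + 84)) + 90155 = (-9918 - 17376) + 90155 = -27294 + 90155 = 62861)
-c = -1*62861 = -62861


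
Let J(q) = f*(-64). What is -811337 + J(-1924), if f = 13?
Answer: -812169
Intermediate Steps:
J(q) = -832 (J(q) = 13*(-64) = -832)
-811337 + J(-1924) = -811337 - 832 = -812169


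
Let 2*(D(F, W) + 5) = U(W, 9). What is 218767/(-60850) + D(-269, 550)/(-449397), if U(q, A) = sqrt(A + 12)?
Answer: -98312929249/27345807450 - sqrt(21)/898794 ≈ -3.5952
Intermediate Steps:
U(q, A) = sqrt(12 + A)
D(F, W) = -5 + sqrt(21)/2 (D(F, W) = -5 + sqrt(12 + 9)/2 = -5 + sqrt(21)/2)
218767/(-60850) + D(-269, 550)/(-449397) = 218767/(-60850) + (-5 + sqrt(21)/2)/(-449397) = 218767*(-1/60850) + (-5 + sqrt(21)/2)*(-1/449397) = -218767/60850 + (5/449397 - sqrt(21)/898794) = -98312929249/27345807450 - sqrt(21)/898794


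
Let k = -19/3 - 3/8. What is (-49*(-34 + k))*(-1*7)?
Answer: -335111/24 ≈ -13963.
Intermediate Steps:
k = -161/24 (k = -19*⅓ - 3*⅛ = -19/3 - 3/8 = -161/24 ≈ -6.7083)
(-49*(-34 + k))*(-1*7) = (-49*(-34 - 161/24))*(-1*7) = -49*(-977/24)*(-7) = (47873/24)*(-7) = -335111/24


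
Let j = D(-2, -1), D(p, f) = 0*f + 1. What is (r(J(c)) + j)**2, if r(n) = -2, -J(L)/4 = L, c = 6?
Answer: 1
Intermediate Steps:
J(L) = -4*L
D(p, f) = 1 (D(p, f) = 0 + 1 = 1)
j = 1
(r(J(c)) + j)**2 = (-2 + 1)**2 = (-1)**2 = 1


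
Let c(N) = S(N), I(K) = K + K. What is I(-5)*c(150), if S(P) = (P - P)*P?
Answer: 0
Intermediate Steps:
I(K) = 2*K
S(P) = 0 (S(P) = 0*P = 0)
c(N) = 0
I(-5)*c(150) = (2*(-5))*0 = -10*0 = 0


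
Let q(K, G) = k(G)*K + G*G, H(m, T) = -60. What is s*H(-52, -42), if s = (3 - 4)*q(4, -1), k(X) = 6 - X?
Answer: 1740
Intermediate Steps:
q(K, G) = G**2 + K*(6 - G) (q(K, G) = (6 - G)*K + G*G = K*(6 - G) + G**2 = G**2 + K*(6 - G))
s = -29 (s = (3 - 4)*((-1)**2 - 1*4*(-6 - 1)) = -(1 - 1*4*(-7)) = -(1 + 28) = -1*29 = -29)
s*H(-52, -42) = -29*(-60) = 1740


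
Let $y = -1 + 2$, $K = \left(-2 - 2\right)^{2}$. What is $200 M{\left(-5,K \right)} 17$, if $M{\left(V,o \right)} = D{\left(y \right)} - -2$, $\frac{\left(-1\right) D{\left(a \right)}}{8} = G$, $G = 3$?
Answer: $-74800$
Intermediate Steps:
$K = 16$ ($K = \left(-4\right)^{2} = 16$)
$y = 1$
$D{\left(a \right)} = -24$ ($D{\left(a \right)} = \left(-8\right) 3 = -24$)
$M{\left(V,o \right)} = -22$ ($M{\left(V,o \right)} = -24 - -2 = -24 + 2 = -22$)
$200 M{\left(-5,K \right)} 17 = 200 \left(-22\right) 17 = \left(-4400\right) 17 = -74800$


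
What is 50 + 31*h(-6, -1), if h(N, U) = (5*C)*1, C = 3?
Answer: 515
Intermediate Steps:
h(N, U) = 15 (h(N, U) = (5*3)*1 = 15*1 = 15)
50 + 31*h(-6, -1) = 50 + 31*15 = 50 + 465 = 515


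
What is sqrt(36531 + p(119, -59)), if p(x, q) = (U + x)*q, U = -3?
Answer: sqrt(29687) ≈ 172.30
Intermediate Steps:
p(x, q) = q*(-3 + x) (p(x, q) = (-3 + x)*q = q*(-3 + x))
sqrt(36531 + p(119, -59)) = sqrt(36531 - 59*(-3 + 119)) = sqrt(36531 - 59*116) = sqrt(36531 - 6844) = sqrt(29687)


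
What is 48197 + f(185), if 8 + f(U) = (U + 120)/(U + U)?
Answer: 3566047/74 ≈ 48190.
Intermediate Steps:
f(U) = -8 + (120 + U)/(2*U) (f(U) = -8 + (U + 120)/(U + U) = -8 + (120 + U)/((2*U)) = -8 + (120 + U)*(1/(2*U)) = -8 + (120 + U)/(2*U))
48197 + f(185) = 48197 + (-15/2 + 60/185) = 48197 + (-15/2 + 60*(1/185)) = 48197 + (-15/2 + 12/37) = 48197 - 531/74 = 3566047/74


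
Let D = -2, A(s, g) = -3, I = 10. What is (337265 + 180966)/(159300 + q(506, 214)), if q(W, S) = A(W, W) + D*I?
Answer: 5131/1577 ≈ 3.2536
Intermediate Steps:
q(W, S) = -23 (q(W, S) = -3 - 2*10 = -3 - 20 = -23)
(337265 + 180966)/(159300 + q(506, 214)) = (337265 + 180966)/(159300 - 23) = 518231/159277 = 518231*(1/159277) = 5131/1577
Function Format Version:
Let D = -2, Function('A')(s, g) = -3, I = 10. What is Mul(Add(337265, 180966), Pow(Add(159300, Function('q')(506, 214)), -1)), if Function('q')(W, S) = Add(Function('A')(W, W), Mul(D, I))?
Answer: Rational(5131, 1577) ≈ 3.2536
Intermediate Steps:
Function('q')(W, S) = -23 (Function('q')(W, S) = Add(-3, Mul(-2, 10)) = Add(-3, -20) = -23)
Mul(Add(337265, 180966), Pow(Add(159300, Function('q')(506, 214)), -1)) = Mul(Add(337265, 180966), Pow(Add(159300, -23), -1)) = Mul(518231, Pow(159277, -1)) = Mul(518231, Rational(1, 159277)) = Rational(5131, 1577)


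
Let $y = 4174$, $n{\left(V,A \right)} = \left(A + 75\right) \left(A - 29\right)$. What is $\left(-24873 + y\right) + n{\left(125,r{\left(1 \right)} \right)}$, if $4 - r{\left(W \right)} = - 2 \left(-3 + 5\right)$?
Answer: $-22442$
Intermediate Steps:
$r{\left(W \right)} = 8$ ($r{\left(W \right)} = 4 - - 2 \left(-3 + 5\right) = 4 - \left(-2\right) 2 = 4 - -4 = 4 + 4 = 8$)
$n{\left(V,A \right)} = \left(-29 + A\right) \left(75 + A\right)$ ($n{\left(V,A \right)} = \left(75 + A\right) \left(-29 + A\right) = \left(-29 + A\right) \left(75 + A\right)$)
$\left(-24873 + y\right) + n{\left(125,r{\left(1 \right)} \right)} = \left(-24873 + 4174\right) + \left(-2175 + 8^{2} + 46 \cdot 8\right) = -20699 + \left(-2175 + 64 + 368\right) = -20699 - 1743 = -22442$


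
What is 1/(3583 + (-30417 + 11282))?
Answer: -1/15552 ≈ -6.4300e-5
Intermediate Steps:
1/(3583 + (-30417 + 11282)) = 1/(3583 - 19135) = 1/(-15552) = -1/15552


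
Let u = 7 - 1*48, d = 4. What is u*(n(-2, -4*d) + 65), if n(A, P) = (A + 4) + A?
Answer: -2665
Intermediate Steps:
n(A, P) = 4 + 2*A (n(A, P) = (4 + A) + A = 4 + 2*A)
u = -41 (u = 7 - 48 = -41)
u*(n(-2, -4*d) + 65) = -41*((4 + 2*(-2)) + 65) = -41*((4 - 4) + 65) = -41*(0 + 65) = -41*65 = -2665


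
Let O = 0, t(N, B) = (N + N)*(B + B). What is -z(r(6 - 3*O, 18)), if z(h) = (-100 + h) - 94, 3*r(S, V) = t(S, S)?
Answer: 146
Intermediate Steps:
t(N, B) = 4*B*N (t(N, B) = (2*N)*(2*B) = 4*B*N)
r(S, V) = 4*S²/3 (r(S, V) = (4*S*S)/3 = (4*S²)/3 = 4*S²/3)
z(h) = -194 + h
-z(r(6 - 3*O, 18)) = -(-194 + 4*(6 - 3*0)²/3) = -(-194 + 4*(6 + 0)²/3) = -(-194 + (4/3)*6²) = -(-194 + (4/3)*36) = -(-194 + 48) = -1*(-146) = 146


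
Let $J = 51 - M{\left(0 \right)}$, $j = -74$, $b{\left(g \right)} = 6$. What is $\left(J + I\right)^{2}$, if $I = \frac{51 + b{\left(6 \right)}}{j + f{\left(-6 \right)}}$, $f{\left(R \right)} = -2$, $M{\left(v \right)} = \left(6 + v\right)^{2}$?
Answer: $\frac{3249}{16} \approx 203.06$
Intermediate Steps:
$J = 15$ ($J = 51 - \left(6 + 0\right)^{2} = 51 - 6^{2} = 51 - 36 = 15$)
$I = - \frac{3}{4}$ ($I = \frac{51 + 6}{-74 - 2} = \frac{57}{-76} = 57 \left(- \frac{1}{76}\right) = - \frac{3}{4} \approx -0.75$)
$\left(J + I\right)^{2} = \left(15 - \frac{3}{4}\right)^{2} = \left(\frac{57}{4}\right)^{2} = \frac{3249}{16}$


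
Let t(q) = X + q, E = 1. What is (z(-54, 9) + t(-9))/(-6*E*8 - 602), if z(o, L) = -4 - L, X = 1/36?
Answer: 791/23400 ≈ 0.033803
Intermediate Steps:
X = 1/36 ≈ 0.027778
t(q) = 1/36 + q
(z(-54, 9) + t(-9))/(-6*E*8 - 602) = ((-4 - 1*9) + (1/36 - 9))/(-6*1*8 - 602) = ((-4 - 9) - 323/36)/(-6*8 - 602) = (-13 - 323/36)/(-48 - 602) = -791/36/(-650) = -791/36*(-1/650) = 791/23400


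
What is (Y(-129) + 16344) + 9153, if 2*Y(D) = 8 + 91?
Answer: 51093/2 ≈ 25547.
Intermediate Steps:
Y(D) = 99/2 (Y(D) = (8 + 91)/2 = (½)*99 = 99/2)
(Y(-129) + 16344) + 9153 = (99/2 + 16344) + 9153 = 32787/2 + 9153 = 51093/2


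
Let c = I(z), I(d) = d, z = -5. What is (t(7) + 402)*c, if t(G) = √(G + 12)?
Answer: -2010 - 5*√19 ≈ -2031.8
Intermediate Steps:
c = -5
t(G) = √(12 + G)
(t(7) + 402)*c = (√(12 + 7) + 402)*(-5) = (√19 + 402)*(-5) = (402 + √19)*(-5) = -2010 - 5*√19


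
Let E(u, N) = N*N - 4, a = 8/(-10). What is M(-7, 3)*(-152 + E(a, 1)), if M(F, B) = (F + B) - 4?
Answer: 1240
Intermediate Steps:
M(F, B) = -4 + B + F (M(F, B) = (B + F) - 4 = -4 + B + F)
a = -4/5 (a = 8*(-1/10) = -4/5 ≈ -0.80000)
E(u, N) = -4 + N**2 (E(u, N) = N**2 - 4 = -4 + N**2)
M(-7, 3)*(-152 + E(a, 1)) = (-4 + 3 - 7)*(-152 + (-4 + 1**2)) = -8*(-152 + (-4 + 1)) = -8*(-152 - 3) = -8*(-155) = 1240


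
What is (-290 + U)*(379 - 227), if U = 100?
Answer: -28880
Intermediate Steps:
(-290 + U)*(379 - 227) = (-290 + 100)*(379 - 227) = -190*152 = -28880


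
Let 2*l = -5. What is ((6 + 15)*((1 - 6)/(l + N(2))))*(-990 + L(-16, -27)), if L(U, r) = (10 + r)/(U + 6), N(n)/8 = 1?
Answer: 207543/11 ≈ 18868.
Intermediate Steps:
l = -5/2 (l = (1/2)*(-5) = -5/2 ≈ -2.5000)
N(n) = 8 (N(n) = 8*1 = 8)
L(U, r) = (10 + r)/(6 + U)
((6 + 15)*((1 - 6)/(l + N(2))))*(-990 + L(-16, -27)) = ((6 + 15)*((1 - 6)/(-5/2 + 8)))*(-990 + (10 - 27)/(6 - 16)) = (21*(-5/11/2))*(-990 - 17/(-10)) = (21*(-5*2/11))*(-990 - 1/10*(-17)) = (21*(-10/11))*(-990 + 17/10) = -210/11*(-9883/10) = 207543/11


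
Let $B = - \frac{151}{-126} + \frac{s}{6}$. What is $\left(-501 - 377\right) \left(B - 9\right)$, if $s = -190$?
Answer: $\frac{2183147}{63} \approx 34653.0$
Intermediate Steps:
$B = - \frac{3839}{126}$ ($B = - \frac{151}{-126} - \frac{190}{6} = \left(-151\right) \left(- \frac{1}{126}\right) - \frac{95}{3} = \frac{151}{126} - \frac{95}{3} = - \frac{3839}{126} \approx -30.468$)
$\left(-501 - 377\right) \left(B - 9\right) = \left(-501 - 377\right) \left(- \frac{3839}{126} - 9\right) = \left(-878\right) \left(- \frac{4973}{126}\right) = \frac{2183147}{63}$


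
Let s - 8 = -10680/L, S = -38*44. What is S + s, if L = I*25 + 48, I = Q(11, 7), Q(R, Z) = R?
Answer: -548152/323 ≈ -1697.1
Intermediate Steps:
I = 11
S = -1672
L = 323 (L = 11*25 + 48 = 275 + 48 = 323)
s = -8096/323 (s = 8 - 10680/323 = -8096/323 ≈ -25.065)
S + s = -1672 - 8096/323 = -548152/323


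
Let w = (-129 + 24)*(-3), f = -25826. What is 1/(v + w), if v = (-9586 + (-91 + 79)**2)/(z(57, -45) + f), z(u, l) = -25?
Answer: 25851/8152507 ≈ 0.0031709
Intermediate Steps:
w = 315 (w = -105*(-3) = 315)
v = 9442/25851 (v = (-9586 + (-91 + 79)**2)/(-25 - 25826) = (-9586 + (-12)**2)/(-25851) = (-9586 + 144)*(-1/25851) = -9442*(-1/25851) = 9442/25851 ≈ 0.36525)
1/(v + w) = 1/(9442/25851 + 315) = 1/(8152507/25851) = 25851/8152507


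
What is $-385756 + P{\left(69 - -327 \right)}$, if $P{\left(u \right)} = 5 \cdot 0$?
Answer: $-385756$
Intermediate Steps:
$P{\left(u \right)} = 0$
$-385756 + P{\left(69 - -327 \right)} = -385756 + 0 = -385756$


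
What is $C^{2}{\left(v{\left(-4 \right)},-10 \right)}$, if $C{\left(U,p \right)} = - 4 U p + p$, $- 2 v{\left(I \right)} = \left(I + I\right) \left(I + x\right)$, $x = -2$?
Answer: $940900$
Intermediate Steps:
$v{\left(I \right)} = - I \left(-2 + I\right)$ ($v{\left(I \right)} = - \frac{\left(I + I\right) \left(I - 2\right)}{2} = - \frac{2 I \left(-2 + I\right)}{2} = - I \left(-2 + I\right)$)
$C{\left(U,p \right)} = p - 4 U p$ ($C{\left(U,p \right)} = - 4 U p + p = p - 4 U p$)
$C^{2}{\left(v{\left(-4 \right)},-10 \right)} = \left(- 10 \left(1 - 4 \left(- 4 \left(2 - -4\right)\right)\right)\right)^{2} = \left(- 10 \left(1 - 4 \left(- 4 \left(2 + 4\right)\right)\right)\right)^{2} = \left(- 10 \left(1 - 4 \left(\left(-4\right) 6\right)\right)\right)^{2} = \left(- 10 \left(1 - -96\right)\right)^{2} = \left(- 10 \left(1 + 96\right)\right)^{2} = \left(\left(-10\right) 97\right)^{2} = \left(-970\right)^{2} = 940900$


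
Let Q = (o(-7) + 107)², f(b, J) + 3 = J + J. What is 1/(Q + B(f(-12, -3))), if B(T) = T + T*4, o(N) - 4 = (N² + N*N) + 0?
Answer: 1/43636 ≈ 2.2917e-5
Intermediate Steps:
o(N) = 4 + 2*N² (o(N) = 4 + ((N² + N*N) + 0) = 4 + ((N² + N²) + 0) = 4 + (2*N² + 0) = 4 + 2*N²)
f(b, J) = -3 + 2*J (f(b, J) = -3 + (J + J) = -3 + 2*J)
B(T) = 5*T (B(T) = T + 4*T = 5*T)
Q = 43681 (Q = ((4 + 2*(-7)²) + 107)² = ((4 + 2*49) + 107)² = ((4 + 98) + 107)² = (102 + 107)² = 209² = 43681)
1/(Q + B(f(-12, -3))) = 1/(43681 + 5*(-3 + 2*(-3))) = 1/(43681 + 5*(-3 - 6)) = 1/(43681 + 5*(-9)) = 1/(43681 - 45) = 1/43636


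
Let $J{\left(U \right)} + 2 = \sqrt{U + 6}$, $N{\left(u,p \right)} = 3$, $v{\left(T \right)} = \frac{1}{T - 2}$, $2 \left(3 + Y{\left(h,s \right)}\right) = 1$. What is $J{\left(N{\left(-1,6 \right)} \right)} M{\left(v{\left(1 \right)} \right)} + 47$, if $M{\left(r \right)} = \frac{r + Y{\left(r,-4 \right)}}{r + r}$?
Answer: $\frac{195}{4} \approx 48.75$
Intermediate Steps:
$Y{\left(h,s \right)} = - \frac{5}{2}$ ($Y{\left(h,s \right)} = -3 + \frac{1}{2} \cdot 1 = -3 + \frac{1}{2} = - \frac{5}{2}$)
$v{\left(T \right)} = \frac{1}{-2 + T}$
$M{\left(r \right)} = \frac{- \frac{5}{2} + r}{2 r}$ ($M{\left(r \right)} = \frac{r - \frac{5}{2}}{r + r} = \frac{- \frac{5}{2} + r}{2 r}$)
$J{\left(U \right)} = -2 + \sqrt{6 + U}$ ($J{\left(U \right)} = -2 + \sqrt{U + 6} = -2 + \sqrt{6 + U}$)
$J{\left(N{\left(-1,6 \right)} \right)} M{\left(v{\left(1 \right)} \right)} + 47 = \left(-2 + \sqrt{6 + 3}\right) \frac{-5 + \frac{2}{-2 + 1}}{4 \frac{1}{-2 + 1}} + 47 = \left(-2 + \sqrt{9}\right) \frac{-5 + \frac{2}{-1}}{4 \frac{1}{-1}} + 47 = \left(-2 + 3\right) \frac{-5 + 2 \left(-1\right)}{4 \left(-1\right)} + 47 = 1 \cdot \frac{1}{4} \left(-1\right) \left(-5 - 2\right) + 47 = 1 \cdot \frac{1}{4} \left(-1\right) \left(-7\right) + 47 = 1 \cdot \frac{7}{4} + 47 = \frac{7}{4} + 47 = \frac{195}{4}$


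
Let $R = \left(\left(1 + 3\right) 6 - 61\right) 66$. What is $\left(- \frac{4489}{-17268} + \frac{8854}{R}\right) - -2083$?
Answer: $\frac{14615827519}{7028076} \approx 2079.6$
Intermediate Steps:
$R = -2442$ ($R = \left(4 \cdot 6 - 61\right) 66 = \left(24 - 61\right) 66 = \left(-37\right) 66 = -2442$)
$\left(- \frac{4489}{-17268} + \frac{8854}{R}\right) - -2083 = \left(- \frac{4489}{-17268} + \frac{8854}{-2442}\right) - -2083 = \left(\left(-4489\right) \left(- \frac{1}{17268}\right) + 8854 \left(- \frac{1}{2442}\right)\right) + 2083 = \left(\frac{4489}{17268} - \frac{4427}{1221}\right) + 2083 = - \frac{23654789}{7028076} + 2083 = \frac{14615827519}{7028076}$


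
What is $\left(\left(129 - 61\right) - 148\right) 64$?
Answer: $-5120$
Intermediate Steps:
$\left(\left(129 - 61\right) - 148\right) 64 = \left(68 - 148\right) 64 = \left(-80\right) 64 = -5120$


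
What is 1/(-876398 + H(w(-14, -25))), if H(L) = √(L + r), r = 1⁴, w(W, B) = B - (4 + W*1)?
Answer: -438199/384036727209 - I*√14/768073454418 ≈ -1.141e-6 - 4.8715e-12*I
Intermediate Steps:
w(W, B) = -4 + B - W (w(W, B) = B - (4 + W) = B + (-4 - W) = -4 + B - W)
r = 1
H(L) = √(1 + L) (H(L) = √(L + 1) = √(1 + L))
1/(-876398 + H(w(-14, -25))) = 1/(-876398 + √(1 + (-4 - 25 - 1*(-14)))) = 1/(-876398 + √(1 + (-4 - 25 + 14))) = 1/(-876398 + √(1 - 15)) = 1/(-876398 + √(-14)) = 1/(-876398 + I*√14)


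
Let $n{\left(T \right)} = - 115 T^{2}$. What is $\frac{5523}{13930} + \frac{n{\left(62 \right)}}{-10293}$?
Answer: $\frac{887820577}{20483070} \approx 43.344$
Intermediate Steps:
$\frac{5523}{13930} + \frac{n{\left(62 \right)}}{-10293} = \frac{5523}{13930} + \frac{\left(-115\right) 62^{2}}{-10293} = 5523 \cdot \frac{1}{13930} + \left(-115\right) 3844 \left(- \frac{1}{10293}\right) = \frac{789}{1990} - - \frac{442060}{10293} = \frac{789}{1990} + \frac{442060}{10293} = \frac{887820577}{20483070}$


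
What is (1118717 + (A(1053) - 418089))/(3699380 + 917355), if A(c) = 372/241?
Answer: 33770344/222526627 ≈ 0.15176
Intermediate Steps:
A(c) = 372/241 (A(c) = 372*(1/241) = 372/241)
(1118717 + (A(1053) - 418089))/(3699380 + 917355) = (1118717 + (372/241 - 418089))/(3699380 + 917355) = (1118717 - 100759077/241)/4616735 = (168851720/241)*(1/4616735) = 33770344/222526627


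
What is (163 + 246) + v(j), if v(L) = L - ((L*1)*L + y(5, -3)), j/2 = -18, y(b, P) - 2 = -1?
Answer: -924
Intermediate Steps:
y(b, P) = 1 (y(b, P) = 2 - 1 = 1)
j = -36 (j = 2*(-18) = -36)
v(L) = -1 + L - L² (v(L) = L - ((L*1)*L + 1) = L - (L*L + 1) = L - (L² + 1) = L - (1 + L²) = L + (-1 - L²) = -1 + L - L²)
(163 + 246) + v(j) = (163 + 246) + (-1 - 36 - 1*(-36)²) = 409 + (-1 - 36 - 1*1296) = 409 + (-1 - 36 - 1296) = 409 - 1333 = -924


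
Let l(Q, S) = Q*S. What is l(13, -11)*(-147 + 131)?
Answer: 2288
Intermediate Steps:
l(13, -11)*(-147 + 131) = (13*(-11))*(-147 + 131) = -143*(-16) = 2288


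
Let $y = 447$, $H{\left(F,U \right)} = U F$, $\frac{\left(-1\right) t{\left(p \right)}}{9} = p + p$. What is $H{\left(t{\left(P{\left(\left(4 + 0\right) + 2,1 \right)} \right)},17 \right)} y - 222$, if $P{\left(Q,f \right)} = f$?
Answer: $-137004$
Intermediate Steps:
$t{\left(p \right)} = - 18 p$ ($t{\left(p \right)} = - 9 \left(p + p\right) = - 9 \cdot 2 p = - 18 p$)
$H{\left(F,U \right)} = F U$
$H{\left(t{\left(P{\left(\left(4 + 0\right) + 2,1 \right)} \right)},17 \right)} y - 222 = \left(-18\right) 1 \cdot 17 \cdot 447 - 222 = \left(-18\right) 17 \cdot 447 - 222 = \left(-306\right) 447 - 222 = -136782 - 222 = -137004$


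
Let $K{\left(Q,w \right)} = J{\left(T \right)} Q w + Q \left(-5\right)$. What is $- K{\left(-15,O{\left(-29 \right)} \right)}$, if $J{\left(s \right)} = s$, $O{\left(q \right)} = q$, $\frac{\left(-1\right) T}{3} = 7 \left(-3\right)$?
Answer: $-27480$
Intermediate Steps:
$T = 63$ ($T = - 3 \cdot 7 \left(-3\right) = \left(-3\right) \left(-21\right) = 63$)
$K{\left(Q,w \right)} = - 5 Q + 63 Q w$ ($K{\left(Q,w \right)} = 63 Q w + Q \left(-5\right) = 63 Q w - 5 Q = - 5 Q + 63 Q w$)
$- K{\left(-15,O{\left(-29 \right)} \right)} = - \left(-15\right) \left(-5 + 63 \left(-29\right)\right) = - \left(-15\right) \left(-5 - 1827\right) = - \left(-15\right) \left(-1832\right) = \left(-1\right) 27480 = -27480$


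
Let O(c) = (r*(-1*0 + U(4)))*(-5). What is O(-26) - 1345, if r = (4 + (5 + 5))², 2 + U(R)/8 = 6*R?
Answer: -173825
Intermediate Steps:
U(R) = -16 + 48*R (U(R) = -16 + 8*(6*R) = -16 + 48*R)
r = 196 (r = (4 + 10)² = 14² = 196)
O(c) = -172480 (O(c) = (196*(-1*0 + (-16 + 48*4)))*(-5) = (196*(0 + (-16 + 192)))*(-5) = (196*(0 + 176))*(-5) = (196*176)*(-5) = 34496*(-5) = -172480)
O(-26) - 1345 = -172480 - 1345 = -173825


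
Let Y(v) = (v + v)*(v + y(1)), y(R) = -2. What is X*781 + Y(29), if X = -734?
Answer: -571688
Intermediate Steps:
Y(v) = 2*v*(-2 + v) (Y(v) = (v + v)*(v - 2) = (2*v)*(-2 + v) = 2*v*(-2 + v))
X*781 + Y(29) = -734*781 + 2*29*(-2 + 29) = -573254 + 2*29*27 = -573254 + 1566 = -571688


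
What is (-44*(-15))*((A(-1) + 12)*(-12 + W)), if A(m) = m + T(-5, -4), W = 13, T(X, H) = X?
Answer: 3960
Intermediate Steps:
A(m) = -5 + m (A(m) = m - 5 = -5 + m)
(-44*(-15))*((A(-1) + 12)*(-12 + W)) = (-44*(-15))*(((-5 - 1) + 12)*(-12 + 13)) = 660*((-6 + 12)*1) = 660*(6*1) = 660*6 = 3960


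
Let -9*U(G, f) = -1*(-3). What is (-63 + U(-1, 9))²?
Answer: 36100/9 ≈ 4011.1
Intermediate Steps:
U(G, f) = -⅓ (U(G, f) = -(-1)*(-3)/9 = -⅑*3 = -⅓)
(-63 + U(-1, 9))² = (-63 - ⅓)² = (-190/3)² = 36100/9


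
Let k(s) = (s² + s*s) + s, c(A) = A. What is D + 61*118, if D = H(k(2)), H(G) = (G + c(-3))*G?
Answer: 7268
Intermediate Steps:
k(s) = s + 2*s² (k(s) = (s² + s²) + s = 2*s² + s = s + 2*s²)
H(G) = G*(-3 + G) (H(G) = (G - 3)*G = (-3 + G)*G = G*(-3 + G))
D = 70 (D = (2*(1 + 2*2))*(-3 + 2*(1 + 2*2)) = (2*(1 + 4))*(-3 + 2*(1 + 4)) = (2*5)*(-3 + 2*5) = 10*(-3 + 10) = 10*7 = 70)
D + 61*118 = 70 + 61*118 = 70 + 7198 = 7268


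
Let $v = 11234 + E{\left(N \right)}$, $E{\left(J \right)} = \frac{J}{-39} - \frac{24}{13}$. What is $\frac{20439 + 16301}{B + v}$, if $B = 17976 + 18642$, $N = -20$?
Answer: $\frac{27555}{35888} \approx 0.76781$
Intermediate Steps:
$E{\left(J \right)} = - \frac{24}{13} - \frac{J}{39}$ ($E{\left(J \right)} = J \left(- \frac{1}{39}\right) - \frac{24}{13} = - \frac{J}{39} - \frac{24}{13} = - \frac{24}{13} - \frac{J}{39}$)
$B = 36618$
$v = \frac{33698}{3}$ ($v = 11234 - \frac{4}{3} = \frac{33698}{3} \approx 11233.0$)
$\frac{20439 + 16301}{B + v} = \frac{20439 + 16301}{36618 + \frac{33698}{3}} = \frac{36740}{\frac{143552}{3}} = 36740 \cdot \frac{3}{143552} = \frac{27555}{35888}$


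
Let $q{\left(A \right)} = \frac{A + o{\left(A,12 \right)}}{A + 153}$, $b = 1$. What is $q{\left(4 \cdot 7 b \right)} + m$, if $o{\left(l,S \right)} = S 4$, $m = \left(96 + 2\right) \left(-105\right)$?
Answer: $- \frac{1862414}{181} \approx -10290.0$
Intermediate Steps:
$m = -10290$ ($m = 98 \left(-105\right) = -10290$)
$o{\left(l,S \right)} = 4 S$
$q{\left(A \right)} = \frac{48 + A}{153 + A}$ ($q{\left(A \right)} = \frac{A + 4 \cdot 12}{A + 153} = \frac{A + 48}{153 + A} = \frac{48 + A}{153 + A}$)
$q{\left(4 \cdot 7 b \right)} + m = \frac{48 + 4 \cdot 7 \cdot 1}{153 + 4 \cdot 7 \cdot 1} - 10290 = \frac{48 + 28 \cdot 1}{153 + 28 \cdot 1} - 10290 = \frac{48 + 28}{153 + 28} - 10290 = \frac{1}{181} \cdot 76 - 10290 = \frac{76}{181} - 10290 = - \frac{1862414}{181}$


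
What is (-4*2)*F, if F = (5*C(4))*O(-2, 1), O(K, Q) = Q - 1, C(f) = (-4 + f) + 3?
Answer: 0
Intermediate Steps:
C(f) = -1 + f
O(K, Q) = -1 + Q
F = 0 (F = (5*(-1 + 4))*(-1 + 1) = (5*3)*0 = 15*0 = 0)
(-4*2)*F = -4*2*0 = -8*0 = 0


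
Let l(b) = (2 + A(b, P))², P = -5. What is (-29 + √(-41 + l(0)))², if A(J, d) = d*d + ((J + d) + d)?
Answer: 1089 - 116*√62 ≈ 175.61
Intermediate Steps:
A(J, d) = J + d² + 2*d (A(J, d) = d² + (J + 2*d) = J + d² + 2*d)
l(b) = (17 + b)² (l(b) = (2 + (b + (-5)² + 2*(-5)))² = (2 + (b + 25 - 10))² = (2 + (15 + b))² = (17 + b)²)
(-29 + √(-41 + l(0)))² = (-29 + √(-41 + (17 + 0)²))² = (-29 + √(-41 + 17²))² = (-29 + √(-41 + 289))² = (-29 + √248)² = (-29 + 2*√62)²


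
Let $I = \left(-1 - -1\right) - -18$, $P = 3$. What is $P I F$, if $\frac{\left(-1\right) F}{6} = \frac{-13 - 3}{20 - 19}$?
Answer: $5184$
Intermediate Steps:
$F = 96$ ($F = - 6 \frac{-13 - 3}{20 - 19} = - 6 \left(- \frac{16}{1}\right) = - 6 \left(\left(-16\right) 1\right) = \left(-6\right) \left(-16\right) = 96$)
$I = 18$ ($I = \left(-1 + 1\right) + 18 = 0 + 18 = 18$)
$P I F = 3 \cdot 18 \cdot 96 = 54 \cdot 96 = 5184$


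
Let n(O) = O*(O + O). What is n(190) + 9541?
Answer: 81741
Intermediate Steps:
n(O) = 2*O² (n(O) = O*(2*O) = 2*O²)
n(190) + 9541 = 2*190² + 9541 = 2*36100 + 9541 = 72200 + 9541 = 81741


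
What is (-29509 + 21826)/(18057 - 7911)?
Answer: -2561/3382 ≈ -0.75724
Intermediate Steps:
(-29509 + 21826)/(18057 - 7911) = -7683/10146 = -7683*1/10146 = -2561/3382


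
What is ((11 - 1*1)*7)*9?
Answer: 630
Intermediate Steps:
((11 - 1*1)*7)*9 = ((11 - 1)*7)*9 = (10*7)*9 = 70*9 = 630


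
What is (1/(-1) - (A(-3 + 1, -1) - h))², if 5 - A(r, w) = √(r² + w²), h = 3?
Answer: (3 - √5)² ≈ 0.58359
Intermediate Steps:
A(r, w) = 5 - √(r² + w²)
(1/(-1) - (A(-3 + 1, -1) - h))² = (1/(-1) - ((5 - √((-3 + 1)² + (-1)²)) - 1*3))² = (-1 - ((5 - √((-2)² + 1)) - 3))² = (-1 - ((5 - √(4 + 1)) - 3))² = (-1 - ((5 - √5) - 3))² = (-1 - (2 - √5))² = (-1 + (-2 + √5))² = (-3 + √5)²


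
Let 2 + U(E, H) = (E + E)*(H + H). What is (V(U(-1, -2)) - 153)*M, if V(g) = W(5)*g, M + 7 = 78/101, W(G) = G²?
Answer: 1887/101 ≈ 18.683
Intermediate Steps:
U(E, H) = -2 + 4*E*H (U(E, H) = -2 + (E + E)*(H + H) = -2 + (2*E)*(2*H) = -2 + 4*E*H)
M = -629/101 (M = -7 + 78/101 = -629/101 ≈ -6.2277)
V(g) = 25*g (V(g) = 5²*g = 25*g)
(V(U(-1, -2)) - 153)*M = (25*(-2 + 4*(-1)*(-2)) - 153)*(-629/101) = (25*(-2 + 8) - 153)*(-629/101) = (25*6 - 153)*(-629/101) = (150 - 153)*(-629/101) = -3*(-629/101) = 1887/101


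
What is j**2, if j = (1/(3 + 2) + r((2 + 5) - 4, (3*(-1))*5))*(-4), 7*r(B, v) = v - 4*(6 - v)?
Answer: 3810304/1225 ≈ 3110.5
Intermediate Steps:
r(B, v) = -24/7 + 5*v/7 (r(B, v) = (v - 4*(6 - v))/7 = (v + (-24 + 4*v))/7 = (-24 + 5*v)/7 = -24/7 + 5*v/7)
j = 1952/35 (j = (1/(3 + 2) + (-24/7 + 5*((3*(-1))*5)/7))*(-4) = (1/5 + (-24/7 + 5*(-3*5)/7))*(-4) = (1/5 + (-24/7 + (5/7)*(-15)))*(-4) = (1/5 + (-24/7 - 75/7))*(-4) = (1/5 - 99/7)*(-4) = -488/35*(-4) = 1952/35 ≈ 55.771)
j**2 = (1952/35)**2 = 3810304/1225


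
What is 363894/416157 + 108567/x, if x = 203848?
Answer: 39786660377/28277590712 ≈ 1.4070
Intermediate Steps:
363894/416157 + 108567/x = 363894/416157 + 108567/203848 = 363894*(1/416157) + 108567*(1/203848) = 121298/138719 + 108567/203848 = 39786660377/28277590712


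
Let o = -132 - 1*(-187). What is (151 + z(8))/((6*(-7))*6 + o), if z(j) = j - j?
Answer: -151/197 ≈ -0.76650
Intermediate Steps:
o = 55 (o = -132 + 187 = 55)
z(j) = 0
(151 + z(8))/((6*(-7))*6 + o) = (151 + 0)/((6*(-7))*6 + 55) = 151/(-42*6 + 55) = 151/(-252 + 55) = 151/(-197) = 151*(-1/197) = -151/197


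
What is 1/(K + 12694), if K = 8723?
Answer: 1/21417 ≈ 4.6692e-5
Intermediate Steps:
1/(K + 12694) = 1/(8723 + 12694) = 1/21417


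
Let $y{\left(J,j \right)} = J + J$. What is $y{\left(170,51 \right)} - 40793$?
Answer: $-40453$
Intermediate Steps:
$y{\left(J,j \right)} = 2 J$
$y{\left(170,51 \right)} - 40793 = 2 \cdot 170 - 40793 = 340 - 40793 = -40453$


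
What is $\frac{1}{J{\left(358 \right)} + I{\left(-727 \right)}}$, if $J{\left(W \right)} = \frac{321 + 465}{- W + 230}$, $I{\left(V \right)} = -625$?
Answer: $- \frac{64}{40393} \approx -0.0015844$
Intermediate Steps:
$J{\left(W \right)} = \frac{786}{230 - W}$
$\frac{1}{J{\left(358 \right)} + I{\left(-727 \right)}} = \frac{1}{- \frac{786}{-230 + 358} - 625} = \frac{1}{- \frac{786}{128} - 625} = \frac{1}{\left(-786\right) \frac{1}{128} - 625} = \frac{1}{- \frac{393}{64} - 625} = \frac{1}{- \frac{40393}{64}} = - \frac{64}{40393}$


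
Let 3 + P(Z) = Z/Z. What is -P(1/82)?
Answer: 2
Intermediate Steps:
P(Z) = -2 (P(Z) = -3 + Z/Z = -3 + 1 = -2)
-P(1/82) = -1*(-2) = 2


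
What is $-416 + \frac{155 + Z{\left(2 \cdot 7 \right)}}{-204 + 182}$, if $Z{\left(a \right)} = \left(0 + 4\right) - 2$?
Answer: $- \frac{9309}{22} \approx -423.14$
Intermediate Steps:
$Z{\left(a \right)} = 2$ ($Z{\left(a \right)} = 4 - 2 = 2$)
$-416 + \frac{155 + Z{\left(2 \cdot 7 \right)}}{-204 + 182} = -416 + \frac{155 + 2}{-204 + 182} = -416 + \frac{157}{-22} = -416 + 157 \left(- \frac{1}{22}\right) = -416 - \frac{157}{22} = - \frac{9309}{22}$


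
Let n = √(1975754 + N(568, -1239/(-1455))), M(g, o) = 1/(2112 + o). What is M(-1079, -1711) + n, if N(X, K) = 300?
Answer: 1/401 + √1976054 ≈ 1405.7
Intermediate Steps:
n = √1976054 (n = √(1975754 + 300) = √1976054 ≈ 1405.7)
M(-1079, -1711) + n = 1/(2112 - 1711) + √1976054 = 1/401 + √1976054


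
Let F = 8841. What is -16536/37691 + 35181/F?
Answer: 393270765/111075377 ≈ 3.5406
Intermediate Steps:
-16536/37691 + 35181/F = -16536/37691 + 35181/8841 = -16536*1/37691 + 35181*(1/8841) = -16536/37691 + 11727/2947 = 393270765/111075377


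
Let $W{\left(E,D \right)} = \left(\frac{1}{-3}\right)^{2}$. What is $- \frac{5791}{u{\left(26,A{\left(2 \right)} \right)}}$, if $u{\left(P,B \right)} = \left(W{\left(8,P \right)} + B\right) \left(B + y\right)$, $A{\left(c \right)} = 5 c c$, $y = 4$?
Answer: $- \frac{17373}{1448} \approx -11.998$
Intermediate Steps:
$A{\left(c \right)} = 5 c^{2}$
$W{\left(E,D \right)} = \frac{1}{9}$ ($W{\left(E,D \right)} = \left(- \frac{1}{3}\right)^{2} = \frac{1}{9}$)
$u{\left(P,B \right)} = \left(4 + B\right) \left(\frac{1}{9} + B\right)$ ($u{\left(P,B \right)} = \left(\frac{1}{9} + B\right) \left(B + 4\right) = \left(\frac{1}{9} + B\right) \left(4 + B\right) = \left(4 + B\right) \left(\frac{1}{9} + B\right)$)
$- \frac{5791}{u{\left(26,A{\left(2 \right)} \right)}} = - \frac{5791}{\frac{4}{9} + \left(5 \cdot 2^{2}\right)^{2} + \frac{37 \cdot 5 \cdot 2^{2}}{9}} = - \frac{5791}{\frac{4}{9} + \left(5 \cdot 4\right)^{2} + \frac{37 \cdot 5 \cdot 4}{9}} = - \frac{5791}{\frac{4}{9} + 20^{2} + \frac{37}{9} \cdot 20} = - \frac{5791}{\frac{4}{9} + 400 + \frac{740}{9}} = - \frac{5791}{\frac{1448}{3}} = \left(-5791\right) \frac{3}{1448} = - \frac{17373}{1448}$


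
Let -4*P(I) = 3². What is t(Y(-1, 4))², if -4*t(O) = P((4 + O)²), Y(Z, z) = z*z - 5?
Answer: 81/256 ≈ 0.31641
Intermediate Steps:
Y(Z, z) = -5 + z² (Y(Z, z) = z² - 5 = -5 + z²)
P(I) = -9/4 (P(I) = -¼*3² = -¼*9 = -9/4)
t(O) = 9/16 (t(O) = -¼*(-9/4) = 9/16)
t(Y(-1, 4))² = (9/16)² = 81/256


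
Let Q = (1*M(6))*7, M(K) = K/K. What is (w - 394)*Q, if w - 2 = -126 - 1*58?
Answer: -4032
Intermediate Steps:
M(K) = 1
w = -182 (w = 2 + (-126 - 1*58) = 2 + (-126 - 58) = 2 - 184 = -182)
Q = 7 (Q = (1*1)*7 = 1*7 = 7)
(w - 394)*Q = (-182 - 394)*7 = -576*7 = -4032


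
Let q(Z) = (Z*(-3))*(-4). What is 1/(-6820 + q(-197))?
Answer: -1/9184 ≈ -0.00010888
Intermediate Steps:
q(Z) = 12*Z (q(Z) = -3*Z*(-4) = 12*Z)
1/(-6820 + q(-197)) = 1/(-6820 + 12*(-197)) = 1/(-6820 - 2364) = 1/(-9184) = -1/9184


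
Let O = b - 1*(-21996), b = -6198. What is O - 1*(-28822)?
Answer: 44620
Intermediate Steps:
O = 15798 (O = -6198 - 1*(-21996) = -6198 + 21996 = 15798)
O - 1*(-28822) = 15798 - 1*(-28822) = 15798 + 28822 = 44620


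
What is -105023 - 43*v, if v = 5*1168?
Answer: -356143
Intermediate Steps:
v = 5840
-105023 - 43*v = -105023 - 43*5840 = -105023 - 251120 = -356143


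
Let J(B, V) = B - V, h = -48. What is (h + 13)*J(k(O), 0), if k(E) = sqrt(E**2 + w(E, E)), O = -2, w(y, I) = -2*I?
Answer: -70*sqrt(2) ≈ -98.995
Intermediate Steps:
k(E) = sqrt(E**2 - 2*E)
(h + 13)*J(k(O), 0) = (-48 + 13)*(sqrt(-2*(-2 - 2)) - 1*0) = -35*(sqrt(-2*(-4)) + 0) = -35*(sqrt(8) + 0) = -35*(2*sqrt(2) + 0) = -70*sqrt(2)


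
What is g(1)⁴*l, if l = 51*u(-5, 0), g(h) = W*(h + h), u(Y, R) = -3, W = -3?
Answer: -198288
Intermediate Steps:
g(h) = -6*h (g(h) = -3*(h + h) = -6*h)
l = -153 (l = 51*(-3) = -153)
g(1)⁴*l = (-6*1)⁴*(-153) = (-6)⁴*(-153) = 1296*(-153) = -198288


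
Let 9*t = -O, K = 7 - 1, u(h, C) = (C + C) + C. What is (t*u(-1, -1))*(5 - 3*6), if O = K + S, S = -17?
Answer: 143/3 ≈ 47.667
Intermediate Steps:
u(h, C) = 3*C (u(h, C) = 2*C + C = 3*C)
K = 6
O = -11 (O = 6 - 17 = -11)
t = 11/9 (t = (-1*(-11))/9 = (⅑)*11 = 11/9 ≈ 1.2222)
(t*u(-1, -1))*(5 - 3*6) = (11*(3*(-1))/9)*(5 - 3*6) = ((11/9)*(-3))*(5 - 18) = -11/3*(-13) = 143/3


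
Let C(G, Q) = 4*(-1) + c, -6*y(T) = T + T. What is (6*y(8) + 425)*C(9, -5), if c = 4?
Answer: 0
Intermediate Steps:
y(T) = -T/3 (y(T) = -(T + T)/6 = -T/3)
C(G, Q) = 0 (C(G, Q) = 4*(-1) + 4 = -4 + 4 = 0)
(6*y(8) + 425)*C(9, -5) = (6*(-1/3*8) + 425)*0 = (6*(-8/3) + 425)*0 = (-16 + 425)*0 = 409*0 = 0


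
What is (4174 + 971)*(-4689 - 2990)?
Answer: -39508455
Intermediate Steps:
(4174 + 971)*(-4689 - 2990) = 5145*(-7679) = -39508455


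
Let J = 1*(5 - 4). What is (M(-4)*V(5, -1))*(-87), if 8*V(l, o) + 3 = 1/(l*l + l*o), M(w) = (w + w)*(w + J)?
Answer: 15399/20 ≈ 769.95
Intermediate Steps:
J = 1 (J = 1*1 = 1)
M(w) = 2*w*(1 + w) (M(w) = (w + w)*(w + 1) = (2*w)*(1 + w) = 2*w*(1 + w))
V(l, o) = -3/8 + 1/(8*(l**2 + l*o)) (V(l, o) = -3/8 + 1/(8*(l*l + l*o)) = -3/8 + 1/(8*(l**2 + l*o)))
(M(-4)*V(5, -1))*(-87) = ((2*(-4)*(1 - 4))*((1/8)*(1 - 3*5**2 - 3*5*(-1))/(5*(5 - 1))))*(-87) = ((2*(-4)*(-3))*((1/8)*(1/5)*(1 - 3*25 + 15)/4))*(-87) = (24*((1/8)*(1/5)*(1/4)*(1 - 75 + 15)))*(-87) = (24*((1/8)*(1/5)*(1/4)*(-59)))*(-87) = (24*(-59/160))*(-87) = -177/20*(-87) = 15399/20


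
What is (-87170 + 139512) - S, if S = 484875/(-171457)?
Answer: 8974887169/171457 ≈ 52345.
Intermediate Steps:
S = -484875/171457 (S = 484875*(-1/171457) = -484875/171457 ≈ -2.8280)
(-87170 + 139512) - S = (-87170 + 139512) - 1*(-484875/171457) = 52342 + 484875/171457 = 8974887169/171457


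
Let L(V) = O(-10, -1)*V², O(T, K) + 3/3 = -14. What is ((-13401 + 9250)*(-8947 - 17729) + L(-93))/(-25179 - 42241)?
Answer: -110602341/67420 ≈ -1640.5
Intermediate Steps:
O(T, K) = -15 (O(T, K) = -1 - 14 = -15)
L(V) = -15*V²
((-13401 + 9250)*(-8947 - 17729) + L(-93))/(-25179 - 42241) = ((-13401 + 9250)*(-8947 - 17729) - 15*(-93)²)/(-25179 - 42241) = (-4151*(-26676) - 15*8649)/(-67420) = (110732076 - 129735)*(-1/67420) = 110602341*(-1/67420) = -110602341/67420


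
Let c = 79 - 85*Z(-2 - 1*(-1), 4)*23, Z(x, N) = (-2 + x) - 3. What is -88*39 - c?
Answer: -15241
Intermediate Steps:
Z(x, N) = -5 + x
c = 11809 (c = 79 - 85*(-5 + (-2 - 1*(-1)))*23 = 79 - 85*(-5 + (-2 + 1))*23 = 79 - 85*(-5 - 1)*23 = 79 - (-510)*23 = 79 - 85*(-138) = 79 + 11730 = 11809)
-88*39 - c = -88*39 - 1*11809 = -3432 - 11809 = -15241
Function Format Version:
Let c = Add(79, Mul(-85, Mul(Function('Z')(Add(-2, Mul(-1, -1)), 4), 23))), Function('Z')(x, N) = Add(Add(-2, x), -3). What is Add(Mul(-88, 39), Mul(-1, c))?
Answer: -15241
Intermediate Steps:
Function('Z')(x, N) = Add(-5, x)
c = 11809 (c = Add(79, Mul(-85, Mul(Add(-5, Add(-2, Mul(-1, -1))), 23))) = Add(79, Mul(-85, Mul(Add(-5, Add(-2, 1)), 23))) = Add(79, Mul(-85, Mul(Add(-5, -1), 23))) = Add(79, Mul(-85, Mul(-6, 23))) = Add(79, Mul(-85, -138)) = Add(79, 11730) = 11809)
Add(Mul(-88, 39), Mul(-1, c)) = Add(Mul(-88, 39), Mul(-1, 11809)) = Add(-3432, -11809) = -15241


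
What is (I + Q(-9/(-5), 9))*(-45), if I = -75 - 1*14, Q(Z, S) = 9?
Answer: 3600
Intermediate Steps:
I = -89 (I = -75 - 14 = -89)
(I + Q(-9/(-5), 9))*(-45) = (-89 + 9)*(-45) = -80*(-45) = 3600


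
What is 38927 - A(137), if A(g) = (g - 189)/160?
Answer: 1557093/40 ≈ 38927.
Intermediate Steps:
A(g) = -189/160 + g/160 (A(g) = (-189 + g)*(1/160) = -189/160 + g/160)
38927 - A(137) = 38927 - (-189/160 + (1/160)*137) = 38927 - (-189/160 + 137/160) = 38927 - 1*(-13/40) = 38927 + 13/40 = 1557093/40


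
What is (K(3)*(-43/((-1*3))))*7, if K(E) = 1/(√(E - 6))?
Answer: -301*I*√3/9 ≈ -57.927*I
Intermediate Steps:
K(E) = (-6 + E)^(-½) (K(E) = 1/(√(-6 + E)) = (-6 + E)^(-½))
(K(3)*(-43/((-1*3))))*7 = ((-43/((-1*3)))/√(-6 + 3))*7 = ((-43/(-3))/√(-3))*7 = ((-I*√3/3)*(-43*(-⅓)))*7 = (-I*√3/3*(43/3))*7 = -43*I*√3/9*7 = -301*I*√3/9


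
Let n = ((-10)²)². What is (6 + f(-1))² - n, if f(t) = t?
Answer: -9975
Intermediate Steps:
n = 10000 (n = 100² = 10000)
(6 + f(-1))² - n = (6 - 1)² - 1*10000 = 5² - 10000 = 25 - 10000 = -9975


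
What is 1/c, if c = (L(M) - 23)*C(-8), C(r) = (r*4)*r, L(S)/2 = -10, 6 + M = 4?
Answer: -1/11008 ≈ -9.0843e-5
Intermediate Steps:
M = -2 (M = -6 + 4 = -2)
L(S) = -20 (L(S) = 2*(-10) = -20)
C(r) = 4*r**2 (C(r) = (4*r)*r = 4*r**2)
c = -11008 (c = (-20 - 23)*(4*(-8)**2) = -172*64 = -43*256 = -11008)
1/c = 1/(-11008) = -1/11008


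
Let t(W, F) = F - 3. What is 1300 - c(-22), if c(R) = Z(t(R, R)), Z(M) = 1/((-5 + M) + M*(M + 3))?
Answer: 675999/520 ≈ 1300.0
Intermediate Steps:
t(W, F) = -3 + F
Z(M) = 1/(-5 + M + M*(3 + M)) (Z(M) = 1/((-5 + M) + M*(3 + M)) = 1/(-5 + M + M*(3 + M)))
c(R) = 1/(-17 + (-3 + R)**2 + 4*R) (c(R) = 1/(-5 + (-3 + R)**2 + 4*(-3 + R)) = 1/(-5 + (-3 + R)**2 + (-12 + 4*R)) = 1/(-17 + (-3 + R)**2 + 4*R))
1300 - c(-22) = 1300 - 1/(-8 + (-22)**2 - 2*(-22)) = 1300 - 1/(-8 + 484 + 44) = 1300 - 1/520 = 675999/520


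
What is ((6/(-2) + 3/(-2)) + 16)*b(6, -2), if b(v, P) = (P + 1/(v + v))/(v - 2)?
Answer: -529/96 ≈ -5.5104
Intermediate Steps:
b(v, P) = (P + 1/(2*v))/(-2 + v)
((6/(-2) + 3/(-2)) + 16)*b(6, -2) = ((6/(-2) + 3/(-2)) + 16)*((½ - 2*6)/(6*(-2 + 6))) = ((6*(-½) + 3*(-½)) + 16)*((⅙)*(½ - 12)/4) = ((-3 - 3/2) + 16)*((⅙)*(¼)*(-23/2)) = (-9/2 + 16)*(-23/48) = (23/2)*(-23/48) = -529/96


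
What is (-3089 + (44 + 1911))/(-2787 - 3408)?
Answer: 54/295 ≈ 0.18305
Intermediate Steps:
(-3089 + (44 + 1911))/(-2787 - 3408) = (-3089 + 1955)/(-6195) = -1134*(-1/6195) = 54/295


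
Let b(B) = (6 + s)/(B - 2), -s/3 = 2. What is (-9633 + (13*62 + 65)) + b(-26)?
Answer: -8762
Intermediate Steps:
s = -6 (s = -3*2 = -6)
b(B) = 0 (b(B) = (6 - 6)/(B - 2) = 0/(-2 + B) = 0)
(-9633 + (13*62 + 65)) + b(-26) = (-9633 + (13*62 + 65)) + 0 = (-9633 + (806 + 65)) + 0 = (-9633 + 871) + 0 = -8762 + 0 = -8762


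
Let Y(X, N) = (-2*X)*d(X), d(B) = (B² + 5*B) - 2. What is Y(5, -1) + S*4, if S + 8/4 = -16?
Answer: -552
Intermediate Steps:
S = -18 (S = -2 - 16 = -18)
d(B) = -2 + B² + 5*B
Y(X, N) = -2*X*(-2 + X² + 5*X) (Y(X, N) = (-2*X)*(-2 + X² + 5*X) = -2*X*(-2 + X² + 5*X))
Y(5, -1) + S*4 = 2*5*(2 - 1*5² - 5*5) - 18*4 = 2*5*(2 - 1*25 - 25) - 72 = 2*5*(2 - 25 - 25) - 72 = 2*5*(-48) - 72 = -480 - 72 = -552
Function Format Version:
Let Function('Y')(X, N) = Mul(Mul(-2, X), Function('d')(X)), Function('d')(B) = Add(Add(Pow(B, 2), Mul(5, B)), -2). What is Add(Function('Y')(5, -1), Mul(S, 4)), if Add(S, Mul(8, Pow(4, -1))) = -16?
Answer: -552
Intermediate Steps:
S = -18 (S = Add(-2, -16) = -18)
Function('d')(B) = Add(-2, Pow(B, 2), Mul(5, B))
Function('Y')(X, N) = Mul(-2, X, Add(-2, Pow(X, 2), Mul(5, X))) (Function('Y')(X, N) = Mul(Mul(-2, X), Add(-2, Pow(X, 2), Mul(5, X))) = Mul(-2, X, Add(-2, Pow(X, 2), Mul(5, X))))
Add(Function('Y')(5, -1), Mul(S, 4)) = Add(Mul(2, 5, Add(2, Mul(-1, Pow(5, 2)), Mul(-5, 5))), Mul(-18, 4)) = Add(Mul(2, 5, Add(2, Mul(-1, 25), -25)), -72) = Add(Mul(2, 5, Add(2, -25, -25)), -72) = Add(Mul(2, 5, -48), -72) = Add(-480, -72) = -552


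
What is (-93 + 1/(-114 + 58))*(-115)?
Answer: 599035/56 ≈ 10697.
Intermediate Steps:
(-93 + 1/(-114 + 58))*(-115) = (-93 + 1/(-56))*(-115) = (-93 - 1/56)*(-115) = -5209/56*(-115) = 599035/56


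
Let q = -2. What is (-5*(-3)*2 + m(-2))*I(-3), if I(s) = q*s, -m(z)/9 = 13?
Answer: -522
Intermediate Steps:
m(z) = -117 (m(z) = -9*13 = -117)
I(s) = -2*s
(-5*(-3)*2 + m(-2))*I(-3) = (-5*(-3)*2 - 117)*(-2*(-3)) = (15*2 - 117)*6 = (30 - 117)*6 = -87*6 = -522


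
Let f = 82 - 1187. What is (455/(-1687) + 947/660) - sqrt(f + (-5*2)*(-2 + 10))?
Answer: 185327/159060 - I*sqrt(1185) ≈ 1.1651 - 34.424*I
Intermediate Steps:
f = -1105
(455/(-1687) + 947/660) - sqrt(f + (-5*2)*(-2 + 10)) = (455/(-1687) + 947/660) - sqrt(-1105 + (-5*2)*(-2 + 10)) = (455*(-1/1687) + 947*(1/660)) - sqrt(-1105 - 10*8) = (-65/241 + 947/660) - sqrt(-1105 - 80) = 185327/159060 - sqrt(-1185) = 185327/159060 - I*sqrt(1185)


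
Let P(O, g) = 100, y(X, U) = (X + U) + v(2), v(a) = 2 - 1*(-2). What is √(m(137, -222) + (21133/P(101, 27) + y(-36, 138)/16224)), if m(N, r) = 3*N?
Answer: √378629547/780 ≈ 24.947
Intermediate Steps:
v(a) = 4 (v(a) = 2 + 2 = 4)
y(X, U) = 4 + U + X (y(X, U) = (X + U) + 4 = (U + X) + 4 = 4 + U + X)
√(m(137, -222) + (21133/P(101, 27) + y(-36, 138)/16224)) = √(3*137 + (21133/100 + (4 + 138 - 36)/16224)) = √(411 + (21133*(1/100) + 106*(1/16224))) = √(411 + (21133/100 + 53/8112)) = √(411 + 42859049/202800) = √(126209849/202800) = √378629547/780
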